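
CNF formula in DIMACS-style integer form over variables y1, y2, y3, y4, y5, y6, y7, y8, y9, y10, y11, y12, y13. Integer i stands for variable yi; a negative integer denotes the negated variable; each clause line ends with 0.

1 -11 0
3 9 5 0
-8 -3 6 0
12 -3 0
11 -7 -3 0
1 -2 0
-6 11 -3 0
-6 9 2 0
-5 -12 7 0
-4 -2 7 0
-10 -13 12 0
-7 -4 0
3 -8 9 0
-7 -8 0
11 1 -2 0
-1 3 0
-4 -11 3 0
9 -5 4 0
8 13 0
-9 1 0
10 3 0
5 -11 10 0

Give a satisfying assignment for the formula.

y1=T, y2=T, y3=T, y4=F, y5=F, y6=F, y7=F, y8=F, y9=F, y10=T, y11=T, y12=T, y13=T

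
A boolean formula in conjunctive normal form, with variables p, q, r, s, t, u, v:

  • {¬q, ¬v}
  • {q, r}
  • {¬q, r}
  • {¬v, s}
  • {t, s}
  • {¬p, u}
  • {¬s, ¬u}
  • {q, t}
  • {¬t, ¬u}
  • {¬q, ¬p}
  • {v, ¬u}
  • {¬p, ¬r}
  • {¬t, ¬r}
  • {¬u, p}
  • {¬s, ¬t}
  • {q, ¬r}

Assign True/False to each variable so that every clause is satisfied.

p=F, q=T, r=T, s=T, t=F, u=F, v=F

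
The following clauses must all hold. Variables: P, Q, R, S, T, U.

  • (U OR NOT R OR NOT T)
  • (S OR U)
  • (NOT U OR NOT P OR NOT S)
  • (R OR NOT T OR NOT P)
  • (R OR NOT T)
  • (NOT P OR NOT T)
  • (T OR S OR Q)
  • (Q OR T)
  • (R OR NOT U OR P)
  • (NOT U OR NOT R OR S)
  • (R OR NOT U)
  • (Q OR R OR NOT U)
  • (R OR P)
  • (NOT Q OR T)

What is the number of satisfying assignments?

2

The models are:
  P=F Q=F R=T S=T T=T U=T
  P=F Q=T R=T S=T T=T U=T
Count: 2.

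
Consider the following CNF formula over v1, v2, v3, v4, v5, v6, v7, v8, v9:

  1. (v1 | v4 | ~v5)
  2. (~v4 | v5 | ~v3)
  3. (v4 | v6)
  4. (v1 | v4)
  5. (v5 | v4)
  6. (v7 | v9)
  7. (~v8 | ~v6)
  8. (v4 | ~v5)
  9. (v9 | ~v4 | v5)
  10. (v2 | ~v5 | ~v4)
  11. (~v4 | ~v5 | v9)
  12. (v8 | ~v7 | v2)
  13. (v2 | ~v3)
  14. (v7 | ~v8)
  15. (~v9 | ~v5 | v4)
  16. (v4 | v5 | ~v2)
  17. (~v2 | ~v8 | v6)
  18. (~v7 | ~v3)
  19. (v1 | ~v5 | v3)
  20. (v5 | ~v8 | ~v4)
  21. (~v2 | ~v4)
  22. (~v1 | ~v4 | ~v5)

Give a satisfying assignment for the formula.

v1=T  v2=F  v3=F  v4=T  v5=F  v6=F  v7=F  v8=F  v9=T

Check each clause:
  1. (v4 | v1 | ~v5) — v1 is true.
  2. (~v3 | v5 | ~v4) — ~v3 is true.
  3. (v4 | v6) — v4 is true.
  4. (v4 | v1) — v1 is true.
  5. (v5 | v4) — v4 is true.
  6. (v9 | v7) — v9 is true.
  7. (~v8 | ~v6) — ~v8 is true.
  8. (v4 | ~v5) — ~v5 is true.
  9. (v9 | v5 | ~v4) — v9 is true.
  10. (~v5 | ~v4 | v2) — ~v5 is true.
  11. (~v5 | v9 | ~v4) — v9 is true.
  12. (v2 | ~v7 | v8) — ~v7 is true.
  13. (~v3 | v2) — ~v3 is true.
  14. (v7 | ~v8) — ~v8 is true.
  15. (~v9 | v4 | ~v5) — ~v5 is true.
  16. (v4 | ~v2 | v5) — v4 is true.
  17. (~v2 | v6 | ~v8) — ~v8 is true.
  18. (~v7 | ~v3) — ~v7 is true.
  19. (~v5 | v1 | v3) — v1 is true.
  20. (v5 | ~v8 | ~v4) — ~v8 is true.
  21. (~v2 | ~v4) — ~v2 is true.
  22. (~v1 | ~v5 | ~v4) — ~v5 is true.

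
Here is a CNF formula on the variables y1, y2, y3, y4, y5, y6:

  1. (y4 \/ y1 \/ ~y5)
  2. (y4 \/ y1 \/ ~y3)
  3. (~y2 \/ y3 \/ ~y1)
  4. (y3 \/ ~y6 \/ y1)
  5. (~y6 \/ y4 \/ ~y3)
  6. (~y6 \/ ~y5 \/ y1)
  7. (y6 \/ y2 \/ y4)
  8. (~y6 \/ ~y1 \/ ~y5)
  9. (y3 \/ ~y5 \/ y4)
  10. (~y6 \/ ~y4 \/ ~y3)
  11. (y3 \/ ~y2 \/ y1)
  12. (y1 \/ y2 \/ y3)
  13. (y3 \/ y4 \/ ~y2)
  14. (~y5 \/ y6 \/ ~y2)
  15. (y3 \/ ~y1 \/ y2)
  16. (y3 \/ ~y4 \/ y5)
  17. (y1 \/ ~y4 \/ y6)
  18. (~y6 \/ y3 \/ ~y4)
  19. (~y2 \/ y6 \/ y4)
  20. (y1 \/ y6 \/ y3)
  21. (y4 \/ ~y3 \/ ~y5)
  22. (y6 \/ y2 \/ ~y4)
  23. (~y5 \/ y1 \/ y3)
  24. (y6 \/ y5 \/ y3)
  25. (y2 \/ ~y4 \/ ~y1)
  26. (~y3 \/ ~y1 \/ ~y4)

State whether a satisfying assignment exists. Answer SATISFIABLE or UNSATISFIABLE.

y3 = True:
  y4 = True:
    propagation gives y6=False, y1=True; an empty clause results — contradiction.
  y4 = False:
    propagation gives y1=True, y6=False, y2=True; an empty clause results — contradiction.
y3 = False:
  y1 = True:
    propagation gives y2=False; an empty clause results — contradiction.
  y1 = False:
    propagation gives y6=False; an empty clause results — contradiction.
Every branch closes, so no satisfying assignment exists.

UNSATISFIABLE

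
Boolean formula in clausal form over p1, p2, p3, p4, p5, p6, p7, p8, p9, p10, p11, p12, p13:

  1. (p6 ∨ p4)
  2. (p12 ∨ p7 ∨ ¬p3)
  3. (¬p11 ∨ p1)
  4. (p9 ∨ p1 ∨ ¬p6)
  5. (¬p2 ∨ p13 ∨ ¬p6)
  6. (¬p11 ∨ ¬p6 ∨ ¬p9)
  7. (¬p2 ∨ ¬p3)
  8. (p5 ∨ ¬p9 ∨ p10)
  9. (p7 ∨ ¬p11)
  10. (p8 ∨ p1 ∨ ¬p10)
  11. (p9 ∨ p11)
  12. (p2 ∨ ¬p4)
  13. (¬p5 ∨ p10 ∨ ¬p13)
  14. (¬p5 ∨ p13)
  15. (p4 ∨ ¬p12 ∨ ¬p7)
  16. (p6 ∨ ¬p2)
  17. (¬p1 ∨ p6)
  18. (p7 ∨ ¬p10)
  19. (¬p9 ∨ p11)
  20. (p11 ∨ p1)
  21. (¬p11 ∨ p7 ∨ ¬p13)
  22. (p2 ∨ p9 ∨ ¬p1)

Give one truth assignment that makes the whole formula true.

p1=T, p2=T, p3=F, p4=T, p5=T, p6=T, p7=T, p8=T, p9=F, p10=T, p11=T, p12=F, p13=T

Check each clause:
  1. (p4 ∨ p6) — p4 is true.
  2. (p7 ∨ p12 ∨ ¬p3) — ¬p3 is true.
  3. (¬p11 ∨ p1) — p1 is true.
  4. (p1 ∨ ¬p6 ∨ p9) — p1 is true.
  5. (¬p2 ∨ ¬p6 ∨ p13) — p13 is true.
  6. (¬p6 ∨ ¬p9 ∨ ¬p11) — ¬p9 is true.
  7. (¬p3 ∨ ¬p2) — ¬p3 is true.
  8. (¬p9 ∨ p10 ∨ p5) — p10 is true.
  9. (p7 ∨ ¬p11) — p7 is true.
  10. (p1 ∨ p8 ∨ ¬p10) — p8 is true.
  11. (p11 ∨ p9) — p11 is true.
  12. (p2 ∨ ¬p4) — p2 is true.
  13. (¬p5 ∨ p10 ∨ ¬p13) — p10 is true.
  14. (p13 ∨ ¬p5) — p13 is true.
  15. (p4 ∨ ¬p12 ∨ ¬p7) — p4 is true.
  16. (¬p2 ∨ p6) — p6 is true.
  17. (p6 ∨ ¬p1) — p6 is true.
  18. (p7 ∨ ¬p10) — p7 is true.
  19. (p11 ∨ ¬p9) — p11 is true.
  20. (p1 ∨ p11) — p1 is true.
  21. (p7 ∨ ¬p11 ∨ ¬p13) — p7 is true.
  22. (¬p1 ∨ p2 ∨ p9) — p2 is true.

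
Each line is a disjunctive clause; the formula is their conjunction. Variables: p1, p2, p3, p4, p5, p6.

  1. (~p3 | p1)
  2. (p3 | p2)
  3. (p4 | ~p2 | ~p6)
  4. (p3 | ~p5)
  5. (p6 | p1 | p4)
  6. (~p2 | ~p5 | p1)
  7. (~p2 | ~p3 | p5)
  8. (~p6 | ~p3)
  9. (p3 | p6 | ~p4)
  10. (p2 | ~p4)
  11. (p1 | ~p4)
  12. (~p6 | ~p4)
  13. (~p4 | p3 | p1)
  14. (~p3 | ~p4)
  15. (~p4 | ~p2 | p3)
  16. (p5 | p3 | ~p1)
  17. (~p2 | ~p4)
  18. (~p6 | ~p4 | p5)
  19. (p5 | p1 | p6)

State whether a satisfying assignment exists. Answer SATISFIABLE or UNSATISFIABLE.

SATISFIABLE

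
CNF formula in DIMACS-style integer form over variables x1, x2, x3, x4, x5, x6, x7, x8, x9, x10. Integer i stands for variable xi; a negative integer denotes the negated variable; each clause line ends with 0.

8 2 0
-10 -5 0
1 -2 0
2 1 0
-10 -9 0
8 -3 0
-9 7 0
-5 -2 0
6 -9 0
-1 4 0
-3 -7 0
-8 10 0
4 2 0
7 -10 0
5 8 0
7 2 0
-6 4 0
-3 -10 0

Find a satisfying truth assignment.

x1 = 1  x2 = 0  x3 = 0  x4 = 1  x5 = 0  x6 = 0  x7 = 1  x8 = 1  x9 = 0  x10 = 1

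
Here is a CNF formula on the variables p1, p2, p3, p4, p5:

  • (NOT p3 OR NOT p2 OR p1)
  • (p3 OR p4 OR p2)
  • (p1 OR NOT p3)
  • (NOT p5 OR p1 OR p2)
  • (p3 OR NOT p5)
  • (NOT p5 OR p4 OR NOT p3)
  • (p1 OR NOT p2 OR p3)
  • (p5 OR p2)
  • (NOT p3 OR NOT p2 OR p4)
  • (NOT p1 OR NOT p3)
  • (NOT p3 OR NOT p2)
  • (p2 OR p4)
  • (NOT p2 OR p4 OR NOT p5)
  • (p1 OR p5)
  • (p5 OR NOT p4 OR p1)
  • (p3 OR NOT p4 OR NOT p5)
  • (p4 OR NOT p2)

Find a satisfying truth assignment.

Try p1 = True.
  then p3 is forced to False.
  then p5 is forced to False.
  then p2 is forced to True.
  then p4 is forced to True.

p1 = T, p2 = T, p3 = F, p4 = T, p5 = F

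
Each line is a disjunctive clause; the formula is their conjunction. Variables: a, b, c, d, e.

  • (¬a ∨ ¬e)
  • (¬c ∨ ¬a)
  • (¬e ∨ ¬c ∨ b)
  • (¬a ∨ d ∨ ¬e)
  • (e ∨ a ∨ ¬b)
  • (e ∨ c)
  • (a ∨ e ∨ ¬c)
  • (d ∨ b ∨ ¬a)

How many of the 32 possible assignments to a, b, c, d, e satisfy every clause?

6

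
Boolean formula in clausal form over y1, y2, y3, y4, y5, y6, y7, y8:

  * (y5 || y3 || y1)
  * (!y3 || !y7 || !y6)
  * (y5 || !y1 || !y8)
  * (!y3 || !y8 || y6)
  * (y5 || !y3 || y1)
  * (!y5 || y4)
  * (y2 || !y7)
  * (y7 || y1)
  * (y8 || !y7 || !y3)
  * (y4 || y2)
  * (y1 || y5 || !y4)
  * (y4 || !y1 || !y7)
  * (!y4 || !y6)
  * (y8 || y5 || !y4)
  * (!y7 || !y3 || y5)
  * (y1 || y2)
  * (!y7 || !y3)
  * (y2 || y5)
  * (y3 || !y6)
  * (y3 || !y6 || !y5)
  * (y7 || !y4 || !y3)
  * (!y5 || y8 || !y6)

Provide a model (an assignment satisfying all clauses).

y1 = True, y2 = True, y3 = True, y4 = False, y5 = False, y6 = False, y7 = False, y8 = False

y2 occurs only positively in the remaining clauses — set y2 = True.
Branch on y1: take y1 = True.
Try y3 = True.
  then y7 is forced to False.
  then y4 is forced to False.
  then y5 is forced to False.
  then y8 is forced to False.
y6 is now unconstrained; take y6 = False.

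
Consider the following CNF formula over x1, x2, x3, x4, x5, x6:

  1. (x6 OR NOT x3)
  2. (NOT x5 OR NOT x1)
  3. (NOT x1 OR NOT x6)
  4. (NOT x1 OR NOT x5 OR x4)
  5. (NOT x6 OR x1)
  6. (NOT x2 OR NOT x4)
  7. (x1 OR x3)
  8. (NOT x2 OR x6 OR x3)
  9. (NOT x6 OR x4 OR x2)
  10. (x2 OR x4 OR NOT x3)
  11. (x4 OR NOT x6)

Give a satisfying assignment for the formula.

x1=True, x2=False, x3=False, x4=False, x5=False, x6=False

Check each clause:
  1. (NOT x3 OR x6) — NOT x3 is true.
  2. (NOT x1 OR NOT x5) — NOT x5 is true.
  3. (NOT x6 OR NOT x1) — NOT x6 is true.
  4. (NOT x1 OR NOT x5 OR x4) — NOT x5 is true.
  5. (x1 OR NOT x6) — x1 is true.
  6. (NOT x4 OR NOT x2) — NOT x4 is true.
  7. (x1 OR x3) — x1 is true.
  8. (x6 OR NOT x2 OR x3) — NOT x2 is true.
  9. (NOT x6 OR x4 OR x2) — NOT x6 is true.
  10. (NOT x3 OR x4 OR x2) — NOT x3 is true.
  11. (NOT x6 OR x4) — NOT x6 is true.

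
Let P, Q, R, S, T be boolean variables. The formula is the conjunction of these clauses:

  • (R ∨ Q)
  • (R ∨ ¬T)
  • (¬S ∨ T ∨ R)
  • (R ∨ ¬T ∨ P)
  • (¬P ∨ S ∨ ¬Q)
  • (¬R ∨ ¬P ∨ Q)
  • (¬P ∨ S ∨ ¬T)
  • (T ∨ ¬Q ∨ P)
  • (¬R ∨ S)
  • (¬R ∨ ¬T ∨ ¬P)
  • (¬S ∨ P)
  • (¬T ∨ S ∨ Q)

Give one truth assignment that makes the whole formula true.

P = T, Q = T, R = T, S = T, T = F

Check each clause:
  1. (R ∨ Q) — Q is true.
  2. (R ∨ ¬T) — R is true.
  3. (T ∨ ¬S ∨ R) — R is true.
  4. (¬T ∨ R ∨ P) — R is true.
  5. (¬P ∨ S ∨ ¬Q) — S is true.
  6. (Q ∨ ¬R ∨ ¬P) — Q is true.
  7. (¬T ∨ ¬P ∨ S) — ¬T is true.
  8. (T ∨ P ∨ ¬Q) — P is true.
  9. (S ∨ ¬R) — S is true.
  10. (¬T ∨ ¬P ∨ ¬R) — ¬T is true.
  11. (P ∨ ¬S) — P is true.
  12. (Q ∨ ¬T ∨ S) — Q is true.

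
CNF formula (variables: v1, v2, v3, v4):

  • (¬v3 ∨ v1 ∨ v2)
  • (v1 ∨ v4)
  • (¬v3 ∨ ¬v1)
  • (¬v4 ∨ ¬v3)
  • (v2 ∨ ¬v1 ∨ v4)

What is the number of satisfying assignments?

5

The models are:
  v1=0 v2=0 v3=0 v4=1
  v1=0 v2=1 v3=0 v4=1
  v1=1 v2=0 v3=0 v4=1
  v1=1 v2=1 v3=0 v4=0
  v1=1 v2=1 v3=0 v4=1
Count: 5.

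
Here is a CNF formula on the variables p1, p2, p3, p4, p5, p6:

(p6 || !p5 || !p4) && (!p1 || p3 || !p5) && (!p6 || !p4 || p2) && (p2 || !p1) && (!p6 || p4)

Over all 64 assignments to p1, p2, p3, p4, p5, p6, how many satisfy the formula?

24

Case analysis on p4 and p6:
  p4=T, p6=T: 7 of the 16 assignments to (p1,p2,p3,p5) work.
  p4=T, p6=F: p3 free; 3 ways for (p1,p2,p5) × 2^1 = 6.
  p4=F, p6=T: a clause becomes empty — 0.
  p4=F, p6=F: 11 of the 16 assignments to (p1,p2,p3,p5) work.
Total: 7 + 6 + 0 + 11 = 24.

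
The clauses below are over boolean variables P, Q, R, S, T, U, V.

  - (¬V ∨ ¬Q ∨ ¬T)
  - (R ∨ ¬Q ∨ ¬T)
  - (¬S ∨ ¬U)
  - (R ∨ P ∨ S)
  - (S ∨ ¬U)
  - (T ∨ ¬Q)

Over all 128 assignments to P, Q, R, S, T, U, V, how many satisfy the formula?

32

Case analysis on Q and S:
  Q=T, S=T: remaining (P,R,T,U,V) ∈ {(F,T,T,F,F); (T,T,T,F,F)} — 2.
  Q=T, S=F: remaining (P,R,T,U,V) ∈ {(F,T,T,F,F); (T,T,T,F,F)} — 2.
  Q=F, S=T: forces U=F; P, R, T, V free → 2^4 = 16.
  Q=F, S=F: T, V free; 3 ways for (P,R,U) × 2^2 = 12.
Total: 2 + 2 + 16 + 12 = 32.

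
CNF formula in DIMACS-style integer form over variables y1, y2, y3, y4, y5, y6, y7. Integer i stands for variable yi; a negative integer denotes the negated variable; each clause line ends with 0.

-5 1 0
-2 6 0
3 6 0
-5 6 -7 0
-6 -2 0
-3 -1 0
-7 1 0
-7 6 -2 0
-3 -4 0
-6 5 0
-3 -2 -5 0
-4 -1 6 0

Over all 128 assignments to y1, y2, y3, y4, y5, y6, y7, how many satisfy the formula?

The models are:
  y1=0 y2=0 y3=1 y4=0 y5=0 y6=0 y7=0
  y1=1 y2=0 y3=0 y4=0 y5=1 y6=1 y7=0
  y1=1 y2=0 y3=0 y4=0 y5=1 y6=1 y7=1
  y1=1 y2=0 y3=0 y4=1 y5=1 y6=1 y7=0
  y1=1 y2=0 y3=0 y4=1 y5=1 y6=1 y7=1
Count: 5.

5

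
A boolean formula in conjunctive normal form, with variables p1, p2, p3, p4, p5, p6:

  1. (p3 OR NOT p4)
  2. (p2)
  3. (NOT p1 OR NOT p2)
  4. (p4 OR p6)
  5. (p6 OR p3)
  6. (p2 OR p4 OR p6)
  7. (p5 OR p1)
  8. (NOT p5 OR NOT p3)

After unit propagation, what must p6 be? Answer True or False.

(p2) is a unit clause: p2 = True.
(NOT p2 OR NOT p1): since p2 = True, the clause reduces to (NOT p1). p1 = False.
From (p5 OR p1) and p1 = False: p5 = True.
From (NOT p3 OR NOT p5) and p5 = True: p3 = False.
In (p3 OR NOT p4), p3 is now false; NOT p4 must hold, so p4 = False.
From (p4 OR p6) and p4 = False: p6 = True.

True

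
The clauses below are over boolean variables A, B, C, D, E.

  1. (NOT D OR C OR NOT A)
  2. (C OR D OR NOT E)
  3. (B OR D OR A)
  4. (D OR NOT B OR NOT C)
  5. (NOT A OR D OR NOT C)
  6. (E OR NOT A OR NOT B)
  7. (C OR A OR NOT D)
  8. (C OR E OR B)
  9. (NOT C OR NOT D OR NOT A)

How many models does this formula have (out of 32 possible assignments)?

5

Satisfying assignments:
  A=0 B=0 C=1 D=1 E=0
  A=0 B=0 C=1 D=1 E=1
  A=0 B=1 C=0 D=0 E=0
  A=0 B=1 C=1 D=1 E=0
  A=0 B=1 C=1 D=1 E=1
Count: 5.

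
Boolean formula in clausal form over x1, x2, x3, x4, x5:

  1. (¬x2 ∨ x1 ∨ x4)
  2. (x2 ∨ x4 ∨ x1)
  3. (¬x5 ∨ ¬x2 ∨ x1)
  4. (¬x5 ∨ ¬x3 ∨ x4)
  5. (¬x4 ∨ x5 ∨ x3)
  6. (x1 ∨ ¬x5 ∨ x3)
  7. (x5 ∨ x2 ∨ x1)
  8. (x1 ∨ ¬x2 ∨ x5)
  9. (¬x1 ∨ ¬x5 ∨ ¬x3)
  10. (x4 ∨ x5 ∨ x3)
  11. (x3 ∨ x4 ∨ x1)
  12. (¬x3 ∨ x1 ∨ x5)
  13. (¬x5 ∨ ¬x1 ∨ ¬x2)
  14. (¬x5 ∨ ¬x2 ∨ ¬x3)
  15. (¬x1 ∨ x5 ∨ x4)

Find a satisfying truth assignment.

Set x1 = True and propagate.
Branch on x2: take x2 = False.
Set x3 = False and propagate.
For the remaining variables, x4 = True, x5 = True works.
Every clause has at least one true literal under this assignment.
Check each clause:
  1. (¬x2 ∨ x4 ∨ x1) — x1 is true.
  2. (x1 ∨ x4 ∨ x2) — x1 is true.
  3. (¬x5 ∨ x1 ∨ ¬x2) — x1 is true.
  4. (x4 ∨ ¬x3 ∨ ¬x5) — x4 is true.
  5. (x3 ∨ x5 ∨ ¬x4) — x5 is true.
  6. (x1 ∨ x3 ∨ ¬x5) — x1 is true.
  7. (x5 ∨ x1 ∨ x2) — x1 is true.
  8. (¬x2 ∨ x5 ∨ x1) — x1 is true.
  9. (¬x1 ∨ ¬x3 ∨ ¬x5) — ¬x3 is true.
  10. (x3 ∨ x5 ∨ x4) — x4 is true.
  11. (x1 ∨ x3 ∨ x4) — x1 is true.
  12. (¬x3 ∨ x5 ∨ x1) — x1 is true.
  13. (¬x1 ∨ ¬x2 ∨ ¬x5) — ¬x2 is true.
  14. (¬x5 ∨ ¬x3 ∨ ¬x2) — ¬x3 is true.
  15. (x4 ∨ ¬x1 ∨ x5) — x4 is true.

x1=True  x2=False  x3=False  x4=True  x5=True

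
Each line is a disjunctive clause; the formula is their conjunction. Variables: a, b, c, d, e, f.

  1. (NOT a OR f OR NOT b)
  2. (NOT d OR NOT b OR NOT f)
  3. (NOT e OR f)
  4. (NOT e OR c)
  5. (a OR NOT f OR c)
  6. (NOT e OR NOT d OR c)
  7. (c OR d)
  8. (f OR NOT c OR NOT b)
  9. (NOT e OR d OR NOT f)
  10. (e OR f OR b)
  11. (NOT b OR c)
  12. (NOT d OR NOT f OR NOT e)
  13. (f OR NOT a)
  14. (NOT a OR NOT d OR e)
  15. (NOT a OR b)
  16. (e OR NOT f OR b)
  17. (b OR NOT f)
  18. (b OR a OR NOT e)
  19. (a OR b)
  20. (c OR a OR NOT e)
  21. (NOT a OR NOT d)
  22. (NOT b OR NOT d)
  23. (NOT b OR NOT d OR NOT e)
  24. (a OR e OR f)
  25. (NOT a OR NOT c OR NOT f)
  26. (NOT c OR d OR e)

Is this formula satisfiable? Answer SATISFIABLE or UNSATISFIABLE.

e = True:
  propagation gives f=True, c=True, d=True; an empty clause results — contradiction.
e = False:
  b = True:
    propagation gives c=True, f=True, d=False; an empty clause results — contradiction.
  b = False:
    propagation gives f=True; an empty clause results — contradiction.
Every branch closes, so no satisfying assignment exists.

UNSATISFIABLE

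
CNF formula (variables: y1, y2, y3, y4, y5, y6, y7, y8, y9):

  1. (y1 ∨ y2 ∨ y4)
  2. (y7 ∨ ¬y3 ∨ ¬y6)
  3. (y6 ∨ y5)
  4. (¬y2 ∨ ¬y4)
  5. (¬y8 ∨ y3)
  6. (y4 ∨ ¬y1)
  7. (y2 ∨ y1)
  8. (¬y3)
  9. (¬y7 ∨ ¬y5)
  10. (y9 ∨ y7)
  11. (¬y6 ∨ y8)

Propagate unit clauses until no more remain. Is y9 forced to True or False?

True

Unit clause (¬y3) sets y3 = False.
(¬y8 ∨ y3): since y3 = False, the clause reduces to (¬y8). y8 = False.
From (¬y6 ∨ y8) and y8 = False: y6 = False.
(y6 ∨ y5) with y6 = False leaves only y5, so y5 = True.
From (¬y7 ∨ ¬y5) and y5 = True: y7 = False.
(y7 ∨ y9) with y7 = False leaves only y9, so y9 = True.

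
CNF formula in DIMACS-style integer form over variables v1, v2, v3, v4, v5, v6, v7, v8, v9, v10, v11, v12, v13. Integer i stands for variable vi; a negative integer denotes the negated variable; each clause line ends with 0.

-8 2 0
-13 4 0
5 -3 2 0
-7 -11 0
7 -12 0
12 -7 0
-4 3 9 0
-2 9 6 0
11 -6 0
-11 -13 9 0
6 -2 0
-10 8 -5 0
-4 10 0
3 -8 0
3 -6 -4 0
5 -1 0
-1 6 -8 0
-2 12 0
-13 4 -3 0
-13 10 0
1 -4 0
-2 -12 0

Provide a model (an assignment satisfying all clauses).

v1=F, v2=F, v3=T, v4=F, v5=T, v6=T, v7=F, v8=F, v9=F, v10=F, v11=T, v12=F, v13=F

Check each clause:
  1. (¬v8 ∨ v2) — ¬v8 is true.
  2. (v4 ∨ ¬v13) — ¬v13 is true.
  3. (¬v3 ∨ v5 ∨ v2) — v5 is true.
  4. (¬v7 ∨ ¬v11) — ¬v7 is true.
  5. (¬v12 ∨ v7) — ¬v12 is true.
  6. (v12 ∨ ¬v7) — ¬v7 is true.
  7. (v3 ∨ ¬v4 ∨ v9) — v3 is true.
  8. (v9 ∨ v6 ∨ ¬v2) — v6 is true.
  9. (v11 ∨ ¬v6) — v11 is true.
  10. (¬v13 ∨ ¬v11 ∨ v9) — ¬v13 is true.
  11. (v6 ∨ ¬v2) — ¬v2 is true.
  12. (v8 ∨ ¬v10 ∨ ¬v5) — ¬v10 is true.
  13. (v10 ∨ ¬v4) — ¬v4 is true.
  14. (¬v8 ∨ v3) — ¬v8 is true.
  15. (¬v4 ∨ v3 ∨ ¬v6) — v3 is true.
  16. (¬v1 ∨ v5) — v5 is true.
  17. (v6 ∨ ¬v8 ∨ ¬v1) — ¬v8 is true.
  18. (¬v2 ∨ v12) — ¬v2 is true.
  19. (¬v3 ∨ ¬v13 ∨ v4) — ¬v13 is true.
  20. (v10 ∨ ¬v13) — ¬v13 is true.
  21. (v1 ∨ ¬v4) — ¬v4 is true.
  22. (¬v12 ∨ ¬v2) — ¬v12 is true.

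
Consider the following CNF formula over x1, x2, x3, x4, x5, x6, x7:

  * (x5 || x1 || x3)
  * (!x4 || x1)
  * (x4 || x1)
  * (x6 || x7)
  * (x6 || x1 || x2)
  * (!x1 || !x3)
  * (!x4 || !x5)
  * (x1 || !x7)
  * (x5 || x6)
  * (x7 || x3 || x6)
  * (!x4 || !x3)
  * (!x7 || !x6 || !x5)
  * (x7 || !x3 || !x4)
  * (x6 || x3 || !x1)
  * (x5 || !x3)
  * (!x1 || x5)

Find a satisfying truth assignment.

x1=1, x2=0, x3=0, x4=0, x5=1, x6=1, x7=0

Check each clause:
  1. (x1 || x5 || x3) — x1 is true.
  2. (!x4 || x1) — x1 is true.
  3. (x4 || x1) — x1 is true.
  4. (x6 || x7) — x6 is true.
  5. (x2 || x1 || x6) — x1 is true.
  6. (!x3 || !x1) — !x3 is true.
  7. (!x5 || !x4) — !x4 is true.
  8. (x1 || !x7) — !x7 is true.
  9. (x6 || x5) — x5 is true.
  10. (x6 || x3 || x7) — x6 is true.
  11. (!x3 || !x4) — !x4 is true.
  12. (!x5 || !x7 || !x6) — !x7 is true.
  13. (x7 || !x3 || !x4) — !x4 is true.
  14. (x6 || x3 || !x1) — x6 is true.
  15. (x5 || !x3) — !x3 is true.
  16. (x5 || !x1) — x5 is true.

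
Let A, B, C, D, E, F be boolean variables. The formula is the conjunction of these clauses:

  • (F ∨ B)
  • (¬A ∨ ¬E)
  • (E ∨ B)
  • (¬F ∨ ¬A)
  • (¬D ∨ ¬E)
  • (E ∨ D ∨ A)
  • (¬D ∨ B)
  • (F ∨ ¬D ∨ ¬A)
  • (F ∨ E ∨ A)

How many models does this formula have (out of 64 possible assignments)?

10

Split on A, then E.
  A=1, E=1: a clause becomes empty — 0.
  A=1, E=0: remaining (B,C,D,F) ∈ {(1,0,0,0); (1,1,0,0)} — 2.
  A=0, E=1: C free; 3 ways for (B,D,F) × 2^1 = 6.
  A=0, E=0: remaining (B,C,D,F) ∈ {(1,0,1,1); (1,1,1,1)} — 2.
Total: 0 + 2 + 6 + 2 = 10.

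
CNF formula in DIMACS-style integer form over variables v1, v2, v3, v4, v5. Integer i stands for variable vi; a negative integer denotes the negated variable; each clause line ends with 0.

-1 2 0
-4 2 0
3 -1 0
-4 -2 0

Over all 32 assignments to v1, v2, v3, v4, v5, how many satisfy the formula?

10

Case analysis on v2 and v1:
  v2=T, v1=T: remaining (v3,v4,v5) ∈ {(T,F,F); (T,F,T)} — 2.
  v2=T, v1=F: remaining (v3,v4,v5) ∈ {(F,F,F); (F,F,T); (T,F,F); (T,F,T)} — 4.
  v2=F, v1=T: a clause becomes empty — 0.
  v2=F, v1=F: remaining (v3,v4,v5) ∈ {(F,F,F); (F,F,T); (T,F,F); (T,F,T)} — 4.
Total: 2 + 4 + 0 + 4 = 10.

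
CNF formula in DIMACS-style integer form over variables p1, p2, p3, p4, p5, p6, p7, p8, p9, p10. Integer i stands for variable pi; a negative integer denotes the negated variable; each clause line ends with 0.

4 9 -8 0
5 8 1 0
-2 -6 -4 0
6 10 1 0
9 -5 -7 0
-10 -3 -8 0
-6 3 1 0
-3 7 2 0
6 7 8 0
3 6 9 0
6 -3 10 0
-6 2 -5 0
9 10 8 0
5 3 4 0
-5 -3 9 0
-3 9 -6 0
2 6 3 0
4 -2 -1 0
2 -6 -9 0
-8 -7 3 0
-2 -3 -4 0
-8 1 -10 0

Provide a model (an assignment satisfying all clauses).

p1=False, p2=True, p3=True, p4=False, p5=True, p6=False, p7=True, p8=False, p9=True, p10=True

Check each clause:
  1. (p9 OR p4 OR NOT p8) — NOT p8 is true.
  2. (p1 OR p5 OR p8) — p5 is true.
  3. (NOT p2 OR NOT p4 OR NOT p6) — NOT p6 is true.
  4. (p6 OR p10 OR p1) — p10 is true.
  5. (p9 OR NOT p7 OR NOT p5) — p9 is true.
  6. (NOT p10 OR NOT p3 OR NOT p8) — NOT p8 is true.
  7. (p1 OR NOT p6 OR p3) — NOT p6 is true.
  8. (p2 OR p7 OR NOT p3) — p2 is true.
  9. (p8 OR p7 OR p6) — p7 is true.
  10. (p9 OR p3 OR p6) — p9 is true.
  11. (p6 OR NOT p3 OR p10) — p10 is true.
  12. (NOT p5 OR p2 OR NOT p6) — NOT p6 is true.
  13. (p10 OR p8 OR p9) — p9 is true.
  14. (p3 OR p4 OR p5) — p3 is true.
  15. (NOT p3 OR NOT p5 OR p9) — p9 is true.
  16. (NOT p6 OR p9 OR NOT p3) — p9 is true.
  17. (p6 OR p3 OR p2) — p2 is true.
  18. (NOT p2 OR p4 OR NOT p1) — NOT p1 is true.
  19. (NOT p9 OR p2 OR NOT p6) — p2 is true.
  20. (NOT p7 OR p3 OR NOT p8) — NOT p8 is true.
  21. (NOT p4 OR NOT p2 OR NOT p3) — NOT p4 is true.
  22. (NOT p8 OR NOT p10 OR p1) — NOT p8 is true.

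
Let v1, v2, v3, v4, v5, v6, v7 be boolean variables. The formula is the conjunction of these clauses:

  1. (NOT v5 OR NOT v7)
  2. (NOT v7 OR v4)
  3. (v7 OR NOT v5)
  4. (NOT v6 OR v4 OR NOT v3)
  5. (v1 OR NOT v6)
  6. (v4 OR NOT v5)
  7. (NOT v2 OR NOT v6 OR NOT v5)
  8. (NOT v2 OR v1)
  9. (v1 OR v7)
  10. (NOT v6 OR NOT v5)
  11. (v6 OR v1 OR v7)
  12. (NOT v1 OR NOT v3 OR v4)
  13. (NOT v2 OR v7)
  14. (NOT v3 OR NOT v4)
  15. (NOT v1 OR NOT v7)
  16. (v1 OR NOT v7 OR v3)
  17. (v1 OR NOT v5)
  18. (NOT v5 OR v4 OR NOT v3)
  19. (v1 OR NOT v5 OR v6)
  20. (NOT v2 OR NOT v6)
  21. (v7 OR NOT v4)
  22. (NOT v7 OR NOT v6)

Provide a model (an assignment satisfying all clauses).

v1=True, v2=False, v3=False, v4=False, v5=False, v6=True, v7=False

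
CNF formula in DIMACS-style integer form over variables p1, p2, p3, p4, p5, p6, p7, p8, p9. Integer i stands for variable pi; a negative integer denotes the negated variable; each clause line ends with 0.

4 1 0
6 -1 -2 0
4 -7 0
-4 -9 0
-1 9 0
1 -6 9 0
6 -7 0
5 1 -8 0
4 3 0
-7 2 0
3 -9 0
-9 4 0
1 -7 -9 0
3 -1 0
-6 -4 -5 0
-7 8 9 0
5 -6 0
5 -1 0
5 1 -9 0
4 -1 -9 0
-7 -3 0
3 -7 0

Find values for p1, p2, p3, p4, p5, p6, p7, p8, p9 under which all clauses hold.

p1=False, p2=False, p3=True, p4=True, p5=True, p6=False, p7=False, p8=False, p9=False

Check each clause:
  1. (p1 OR p4) — p4 is true.
  2. (NOT p1 OR p6 OR NOT p2) — NOT p1 is true.
  3. (p4 OR NOT p7) — NOT p7 is true.
  4. (NOT p4 OR NOT p9) — NOT p9 is true.
  5. (p9 OR NOT p1) — NOT p1 is true.
  6. (p9 OR NOT p6 OR p1) — NOT p6 is true.
  7. (NOT p7 OR p6) — NOT p7 is true.
  8. (p1 OR NOT p8 OR p5) — NOT p8 is true.
  9. (p3 OR p4) — p3 is true.
  10. (p2 OR NOT p7) — NOT p7 is true.
  11. (NOT p9 OR p3) — p3 is true.
  12. (NOT p9 OR p4) — p4 is true.
  13. (NOT p7 OR p1 OR NOT p9) — NOT p7 is true.
  14. (p3 OR NOT p1) — p3 is true.
  15. (NOT p6 OR NOT p5 OR NOT p4) — NOT p6 is true.
  16. (p8 OR p9 OR NOT p7) — NOT p7 is true.
  17. (p5 OR NOT p6) — NOT p6 is true.
  18. (NOT p1 OR p5) — p5 is true.
  19. (p1 OR NOT p9 OR p5) — p5 is true.
  20. (NOT p1 OR p4 OR NOT p9) — p4 is true.
  21. (NOT p3 OR NOT p7) — NOT p7 is true.
  22. (p3 OR NOT p7) — NOT p7 is true.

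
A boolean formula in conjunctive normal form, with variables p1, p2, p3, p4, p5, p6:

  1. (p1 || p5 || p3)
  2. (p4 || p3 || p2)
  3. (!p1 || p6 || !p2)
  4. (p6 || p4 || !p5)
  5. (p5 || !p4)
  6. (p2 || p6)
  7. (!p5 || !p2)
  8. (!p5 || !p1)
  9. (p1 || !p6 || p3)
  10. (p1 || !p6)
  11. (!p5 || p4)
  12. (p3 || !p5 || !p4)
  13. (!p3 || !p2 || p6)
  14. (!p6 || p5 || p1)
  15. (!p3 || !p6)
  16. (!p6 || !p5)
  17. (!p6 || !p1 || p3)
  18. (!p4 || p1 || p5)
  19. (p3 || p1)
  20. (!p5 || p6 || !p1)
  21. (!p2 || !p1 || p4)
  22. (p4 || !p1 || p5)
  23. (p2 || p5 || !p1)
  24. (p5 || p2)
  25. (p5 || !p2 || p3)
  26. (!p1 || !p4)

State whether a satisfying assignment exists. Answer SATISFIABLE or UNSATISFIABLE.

UNSATISFIABLE

p5 = True:
  propagation gives p2=False, p6=True; an empty clause results — contradiction.
p5 = False:
  propagation gives p4=False, p1=False, p3=True, p6=False; an empty clause results — contradiction.
Every branch closes, so no satisfying assignment exists.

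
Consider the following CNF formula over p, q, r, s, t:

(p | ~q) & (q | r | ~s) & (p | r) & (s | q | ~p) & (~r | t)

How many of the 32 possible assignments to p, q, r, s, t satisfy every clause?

9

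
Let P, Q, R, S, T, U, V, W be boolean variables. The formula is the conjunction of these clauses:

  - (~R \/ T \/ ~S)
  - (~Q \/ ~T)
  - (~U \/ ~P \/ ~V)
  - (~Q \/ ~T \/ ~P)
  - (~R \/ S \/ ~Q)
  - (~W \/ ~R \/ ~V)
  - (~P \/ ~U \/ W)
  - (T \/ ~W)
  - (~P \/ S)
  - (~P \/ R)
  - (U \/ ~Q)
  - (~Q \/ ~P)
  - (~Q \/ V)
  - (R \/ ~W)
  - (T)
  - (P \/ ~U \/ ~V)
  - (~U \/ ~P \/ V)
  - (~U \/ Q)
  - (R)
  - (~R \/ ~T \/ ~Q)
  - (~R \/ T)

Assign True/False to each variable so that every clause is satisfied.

Unit propagation: (T) forces T = True.
(~Q) is a unit clause, so Q = False.
(~U) is a unit clause, so U = False.
Unit propagation: (R) forces R = True.
S occurs only positively in the remaining clauses — set S = True.
V occurs only negated in the remaining clauses — set V = False.
P, W are now unconstrained; take P = True, W = True.

P = True, Q = False, R = True, S = True, T = True, U = False, V = False, W = True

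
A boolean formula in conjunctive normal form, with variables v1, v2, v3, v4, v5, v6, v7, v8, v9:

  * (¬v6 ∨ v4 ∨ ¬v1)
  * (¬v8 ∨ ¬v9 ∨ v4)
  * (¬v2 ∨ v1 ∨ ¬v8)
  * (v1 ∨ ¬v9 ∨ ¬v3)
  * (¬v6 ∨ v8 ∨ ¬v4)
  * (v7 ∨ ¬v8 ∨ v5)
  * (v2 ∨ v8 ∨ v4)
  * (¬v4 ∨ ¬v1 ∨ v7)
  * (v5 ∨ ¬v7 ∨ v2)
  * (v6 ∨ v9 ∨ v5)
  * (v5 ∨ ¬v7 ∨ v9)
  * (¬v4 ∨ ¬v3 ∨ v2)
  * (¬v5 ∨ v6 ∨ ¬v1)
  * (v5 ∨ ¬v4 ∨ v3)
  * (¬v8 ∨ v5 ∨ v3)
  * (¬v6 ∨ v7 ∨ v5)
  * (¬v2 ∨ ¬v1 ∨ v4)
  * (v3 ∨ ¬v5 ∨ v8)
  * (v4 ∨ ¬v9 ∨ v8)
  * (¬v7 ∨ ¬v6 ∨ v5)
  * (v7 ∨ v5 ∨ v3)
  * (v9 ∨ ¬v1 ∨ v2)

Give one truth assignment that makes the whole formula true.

v1=False, v2=False, v3=False, v4=False, v5=True, v6=True, v7=True, v8=True, v9=False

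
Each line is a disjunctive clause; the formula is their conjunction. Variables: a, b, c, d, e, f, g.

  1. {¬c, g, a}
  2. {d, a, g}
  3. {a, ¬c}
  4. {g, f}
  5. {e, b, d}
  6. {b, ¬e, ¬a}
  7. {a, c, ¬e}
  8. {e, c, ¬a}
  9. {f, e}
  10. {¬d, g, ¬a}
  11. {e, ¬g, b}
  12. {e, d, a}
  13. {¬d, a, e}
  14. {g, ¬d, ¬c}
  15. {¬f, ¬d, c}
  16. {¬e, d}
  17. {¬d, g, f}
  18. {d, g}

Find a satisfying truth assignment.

a=T, b=T, c=T, d=T, e=T, f=F, g=T

b occurs only positively in the remaining clauses — set b = True.
Try a = True.
For the remaining variables, c = True, d = True, e = True, f = False, g = True works.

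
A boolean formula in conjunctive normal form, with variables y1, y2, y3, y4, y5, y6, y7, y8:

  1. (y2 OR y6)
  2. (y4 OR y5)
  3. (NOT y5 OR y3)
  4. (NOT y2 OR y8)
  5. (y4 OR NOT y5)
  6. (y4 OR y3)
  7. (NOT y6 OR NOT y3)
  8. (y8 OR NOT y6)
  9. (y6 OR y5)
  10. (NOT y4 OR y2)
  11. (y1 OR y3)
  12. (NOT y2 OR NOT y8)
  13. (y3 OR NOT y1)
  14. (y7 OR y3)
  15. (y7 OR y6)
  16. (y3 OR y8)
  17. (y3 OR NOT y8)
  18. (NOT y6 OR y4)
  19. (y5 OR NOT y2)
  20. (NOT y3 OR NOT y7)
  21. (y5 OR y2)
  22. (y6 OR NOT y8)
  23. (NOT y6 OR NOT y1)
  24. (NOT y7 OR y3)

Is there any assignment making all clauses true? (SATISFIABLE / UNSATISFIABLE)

y3 = True:
  propagation gives y6=False, y2=True, y8=True; an empty clause results — contradiction.
y3 = False:
  propagation gives y5=False, y4=True, y6=True, y8=True; an empty clause results — contradiction.
Every branch closes, so no satisfying assignment exists.

UNSATISFIABLE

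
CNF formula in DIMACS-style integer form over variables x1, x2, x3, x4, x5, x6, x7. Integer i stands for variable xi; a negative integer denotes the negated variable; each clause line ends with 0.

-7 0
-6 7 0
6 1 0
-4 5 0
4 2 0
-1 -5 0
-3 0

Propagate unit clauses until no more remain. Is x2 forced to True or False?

True

(!x7) is a unit clause: x7 = False.
(x7 || !x6): since x7 = False, the clause reduces to (!x6). x6 = False.
In (x6 || x1), x6 is now false; x1 must hold, so x1 = True.
From (!x5 || !x1) and x1 = True: x5 = False.
(x5 || !x4) with x5 = False leaves only !x4, so x4 = False.
(x2 || x4) with x4 = False leaves only x2, so x2 = True.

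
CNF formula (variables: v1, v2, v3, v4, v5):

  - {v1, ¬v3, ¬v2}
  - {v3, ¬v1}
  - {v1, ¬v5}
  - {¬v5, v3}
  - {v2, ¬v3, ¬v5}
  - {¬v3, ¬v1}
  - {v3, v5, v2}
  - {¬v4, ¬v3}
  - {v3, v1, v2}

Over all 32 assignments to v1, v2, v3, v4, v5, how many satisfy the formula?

Satisfying assignments:
  v1=0 v2=0 v3=1 v4=0 v5=0
  v1=0 v2=1 v3=0 v4=0 v5=0
  v1=0 v2=1 v3=0 v4=1 v5=0
Count: 3.

3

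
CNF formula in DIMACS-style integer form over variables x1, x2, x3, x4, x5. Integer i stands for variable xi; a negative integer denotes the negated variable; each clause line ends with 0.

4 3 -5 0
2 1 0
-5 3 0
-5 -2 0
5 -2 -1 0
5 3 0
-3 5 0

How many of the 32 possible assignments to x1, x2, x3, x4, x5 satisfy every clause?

2

The models are:
  x1=1 x2=0 x3=1 x4=0 x5=1
  x1=1 x2=0 x3=1 x4=1 x5=1
Count: 2.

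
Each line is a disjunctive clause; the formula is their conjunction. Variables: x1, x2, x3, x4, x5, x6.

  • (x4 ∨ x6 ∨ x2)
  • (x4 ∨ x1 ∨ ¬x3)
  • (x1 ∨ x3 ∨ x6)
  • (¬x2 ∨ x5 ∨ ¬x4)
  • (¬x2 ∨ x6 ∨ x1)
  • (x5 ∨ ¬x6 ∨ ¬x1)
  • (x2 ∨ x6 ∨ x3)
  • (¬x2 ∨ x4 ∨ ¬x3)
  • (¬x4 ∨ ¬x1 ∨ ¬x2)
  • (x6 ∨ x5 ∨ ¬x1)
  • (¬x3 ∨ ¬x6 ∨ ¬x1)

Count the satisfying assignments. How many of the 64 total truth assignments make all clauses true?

Split on x1, then x6.
  x1=T, x6=T: remaining (x2,x3,x4,x5) ∈ {(F,F,F,T); (F,F,T,T); (T,F,F,T)} — 3.
  x1=T, x6=F: remaining (x2,x3,x4,x5) ∈ {(F,T,T,T); (T,F,F,T)} — 2.
  x1=F, x6=T: 10 of the 16 assignments to (x2,x3,x4,x5) work.
  x1=F, x6=F: remaining (x2,x3,x4,x5) ∈ {(F,T,T,F); (F,T,T,T)} — 2.
Total: 3 + 2 + 10 + 2 = 17.

17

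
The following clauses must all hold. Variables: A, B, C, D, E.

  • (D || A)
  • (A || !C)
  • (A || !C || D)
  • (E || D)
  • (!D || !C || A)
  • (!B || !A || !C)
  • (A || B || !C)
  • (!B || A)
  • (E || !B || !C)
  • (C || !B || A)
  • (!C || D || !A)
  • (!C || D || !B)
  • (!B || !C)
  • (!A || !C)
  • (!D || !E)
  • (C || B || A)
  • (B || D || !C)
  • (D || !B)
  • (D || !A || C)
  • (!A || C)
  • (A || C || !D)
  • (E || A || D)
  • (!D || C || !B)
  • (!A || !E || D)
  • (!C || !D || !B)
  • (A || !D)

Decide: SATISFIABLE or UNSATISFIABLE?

C = True:
  propagation gives A=True; an empty clause results — contradiction.
C = False:
  propagation gives A=False, D=True; an empty clause results — contradiction.
Every branch closes, so no satisfying assignment exists.

UNSATISFIABLE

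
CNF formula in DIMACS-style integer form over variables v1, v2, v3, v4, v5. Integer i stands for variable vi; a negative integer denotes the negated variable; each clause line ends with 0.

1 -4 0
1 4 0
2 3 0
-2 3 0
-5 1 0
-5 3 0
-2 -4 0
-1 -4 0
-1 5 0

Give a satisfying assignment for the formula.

v1=1, v2=1, v3=1, v4=0, v5=1

Check each clause:
  1. {v1, ¬v4} — v1 is true.
  2. {v1, v4} — v1 is true.
  3. {v3, v2} — v2 is true.
  4. {v3, ¬v2} — v3 is true.
  5. {v1, ¬v5} — v1 is true.
  6. {¬v5, v3} — v3 is true.
  7. {¬v4, ¬v2} — ¬v4 is true.
  8. {¬v1, ¬v4} — ¬v4 is true.
  9. {¬v1, v5} — v5 is true.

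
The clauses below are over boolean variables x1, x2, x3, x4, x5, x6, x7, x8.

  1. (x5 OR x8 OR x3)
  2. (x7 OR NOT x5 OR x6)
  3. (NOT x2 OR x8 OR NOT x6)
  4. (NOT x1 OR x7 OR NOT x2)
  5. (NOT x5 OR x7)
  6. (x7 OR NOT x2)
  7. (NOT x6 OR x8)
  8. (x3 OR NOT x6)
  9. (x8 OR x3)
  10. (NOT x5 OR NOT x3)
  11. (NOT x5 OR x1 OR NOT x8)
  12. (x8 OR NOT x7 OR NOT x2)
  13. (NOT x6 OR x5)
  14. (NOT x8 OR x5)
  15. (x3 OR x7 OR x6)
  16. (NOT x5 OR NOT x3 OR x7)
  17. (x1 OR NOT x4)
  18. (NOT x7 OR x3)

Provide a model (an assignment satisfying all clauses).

x1=True  x2=False  x3=True  x4=False  x5=False  x6=False  x7=True  x8=False

Pure literal: x2 appears only negated; assign x2 = False.
Pure literal: x4 appears only negated; assign x4 = False.
Branch on x1: take x1 = True.
Set x3 = True and propagate.
  then x5 is forced to False.
  then x6 is forced to False.
  then x8 is forced to False.
x7 is now unconstrained; take x7 = True.
Check each clause:
  1. (x8 OR x3 OR x5) — x3 is true.
  2. (x7 OR NOT x5 OR x6) — NOT x5 is true.
  3. (x8 OR NOT x6 OR NOT x2) — NOT x6 is true.
  4. (NOT x1 OR x7 OR NOT x2) — NOT x2 is true.
  5. (NOT x5 OR x7) — NOT x5 is true.
  6. (x7 OR NOT x2) — NOT x2 is true.
  7. (x8 OR NOT x6) — NOT x6 is true.
  8. (NOT x6 OR x3) — NOT x6 is true.
  9. (x8 OR x3) — x3 is true.
  10. (NOT x3 OR NOT x5) — NOT x5 is true.
  11. (NOT x8 OR x1 OR NOT x5) — NOT x8 is true.
  12. (x8 OR NOT x7 OR NOT x2) — NOT x2 is true.
  13. (x5 OR NOT x6) — NOT x6 is true.
  14. (x5 OR NOT x8) — NOT x8 is true.
  15. (x6 OR x3 OR x7) — x3 is true.
  16. (NOT x5 OR x7 OR NOT x3) — NOT x5 is true.
  17. (NOT x4 OR x1) — x1 is true.
  18. (x3 OR NOT x7) — x3 is true.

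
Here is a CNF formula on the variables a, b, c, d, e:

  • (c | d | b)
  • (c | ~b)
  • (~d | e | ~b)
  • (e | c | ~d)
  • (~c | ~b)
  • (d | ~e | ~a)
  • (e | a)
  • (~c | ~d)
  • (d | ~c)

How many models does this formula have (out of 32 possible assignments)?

2

The models are:
  a=F b=F c=F d=T e=T
  a=T b=F c=F d=T e=T
That's 2 in total.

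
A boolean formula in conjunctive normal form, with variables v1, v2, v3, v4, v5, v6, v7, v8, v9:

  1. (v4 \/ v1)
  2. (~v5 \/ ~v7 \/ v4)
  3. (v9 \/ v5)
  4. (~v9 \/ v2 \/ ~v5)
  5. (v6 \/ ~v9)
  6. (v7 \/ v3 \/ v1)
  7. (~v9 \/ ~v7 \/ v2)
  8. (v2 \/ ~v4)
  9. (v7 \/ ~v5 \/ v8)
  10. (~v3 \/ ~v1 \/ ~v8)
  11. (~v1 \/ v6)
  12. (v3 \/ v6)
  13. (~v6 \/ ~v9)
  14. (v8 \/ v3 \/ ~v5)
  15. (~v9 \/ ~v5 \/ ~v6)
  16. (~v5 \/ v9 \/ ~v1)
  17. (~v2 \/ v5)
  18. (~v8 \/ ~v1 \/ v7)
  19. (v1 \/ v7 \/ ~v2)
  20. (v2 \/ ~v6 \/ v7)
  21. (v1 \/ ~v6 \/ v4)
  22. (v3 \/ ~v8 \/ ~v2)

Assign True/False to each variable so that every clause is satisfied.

Set v1 = False and propagate.
  then v4 is forced to True.
  then v2 is forced to True.
  then v5 is forced to True.
  then v7 is forced to True.
Try v3 = True.
For the remaining variables, v6 = True, v8 = True, v9 = False works.
Every clause has at least one true literal under this assignment.

v1=F, v2=T, v3=T, v4=T, v5=T, v6=T, v7=T, v8=T, v9=F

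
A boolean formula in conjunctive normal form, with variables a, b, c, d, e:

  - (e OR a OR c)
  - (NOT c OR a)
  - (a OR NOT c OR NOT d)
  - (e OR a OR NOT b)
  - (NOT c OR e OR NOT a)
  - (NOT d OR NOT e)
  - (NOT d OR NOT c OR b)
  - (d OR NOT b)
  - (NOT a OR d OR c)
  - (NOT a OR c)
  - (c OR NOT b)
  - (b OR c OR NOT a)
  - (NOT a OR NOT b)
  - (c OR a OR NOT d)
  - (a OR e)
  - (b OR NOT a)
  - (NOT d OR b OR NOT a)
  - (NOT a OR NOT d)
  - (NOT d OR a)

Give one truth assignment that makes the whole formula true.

a=0, b=0, c=0, d=0, e=1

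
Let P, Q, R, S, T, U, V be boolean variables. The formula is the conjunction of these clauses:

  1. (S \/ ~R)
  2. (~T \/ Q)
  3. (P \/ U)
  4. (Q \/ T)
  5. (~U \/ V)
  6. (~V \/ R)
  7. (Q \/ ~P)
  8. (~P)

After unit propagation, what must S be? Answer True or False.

True

(~P) stands alone — P = False.
(P \/ U) with P = False leaves only U, so U = True.
In (V \/ ~U), ~U is now false; V must hold, so V = True.
(~V \/ R): since V = True, the clause reduces to (R). R = True.
In (S \/ ~R), ~R is now false; S must hold, so S = True.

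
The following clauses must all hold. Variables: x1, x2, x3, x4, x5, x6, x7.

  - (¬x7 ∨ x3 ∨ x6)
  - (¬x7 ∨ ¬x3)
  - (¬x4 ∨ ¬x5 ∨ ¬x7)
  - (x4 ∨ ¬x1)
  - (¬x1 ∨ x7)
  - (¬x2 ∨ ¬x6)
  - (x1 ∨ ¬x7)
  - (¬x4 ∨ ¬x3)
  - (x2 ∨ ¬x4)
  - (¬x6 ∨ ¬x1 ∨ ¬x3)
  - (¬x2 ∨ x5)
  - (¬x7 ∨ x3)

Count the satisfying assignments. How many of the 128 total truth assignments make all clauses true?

11

Case analysis on x7 and x3:
  x7=T, x3=T: a clause becomes empty — 0.
  x7=T, x3=F: a clause becomes empty — 0.
  x7=F, x3=T: 5 of the 32 assignments to (x1,x2,x4,x5,x6) work.
  x7=F, x3=F: 6 of the 32 assignments to (x1,x2,x4,x5,x6) work.
Total: 0 + 0 + 5 + 6 = 11.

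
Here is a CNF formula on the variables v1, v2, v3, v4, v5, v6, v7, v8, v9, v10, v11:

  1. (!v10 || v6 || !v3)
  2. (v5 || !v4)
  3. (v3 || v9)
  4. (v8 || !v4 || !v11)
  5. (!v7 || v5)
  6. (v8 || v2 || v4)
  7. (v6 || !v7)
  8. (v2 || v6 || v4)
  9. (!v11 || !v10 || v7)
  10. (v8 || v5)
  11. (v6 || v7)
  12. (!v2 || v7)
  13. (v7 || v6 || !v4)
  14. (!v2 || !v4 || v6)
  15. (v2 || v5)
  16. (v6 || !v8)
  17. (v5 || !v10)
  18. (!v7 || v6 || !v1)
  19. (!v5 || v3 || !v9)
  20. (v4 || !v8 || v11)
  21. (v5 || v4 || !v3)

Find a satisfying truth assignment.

Pure literal: v6 appears only positively; assign v6 = True.
v10 occurs only negated in the remaining clauses — set v10 = False.
Try v2 = False.
  then v5 is forced to True.
For the remaining variables, v1 = True, v3 = True, v4 = False, v7 = False, v8 = True, v9 = False, v11 = True works.

v1=T, v2=F, v3=T, v4=F, v5=T, v6=T, v7=F, v8=T, v9=F, v10=F, v11=T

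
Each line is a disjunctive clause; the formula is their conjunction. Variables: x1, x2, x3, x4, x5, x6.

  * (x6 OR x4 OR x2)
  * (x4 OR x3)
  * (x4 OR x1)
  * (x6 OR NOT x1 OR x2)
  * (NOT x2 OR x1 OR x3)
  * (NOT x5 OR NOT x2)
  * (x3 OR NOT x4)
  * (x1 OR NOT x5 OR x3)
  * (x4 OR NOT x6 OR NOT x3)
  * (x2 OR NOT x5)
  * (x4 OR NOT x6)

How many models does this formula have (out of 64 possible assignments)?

8

Satisfying assignments:
  x1=0 x2=0 x3=1 x4=1 x5=0 x6=0
  x1=0 x2=0 x3=1 x4=1 x5=0 x6=1
  x1=0 x2=1 x3=1 x4=1 x5=0 x6=0
  x1=0 x2=1 x3=1 x4=1 x5=0 x6=1
  x1=1 x2=0 x3=1 x4=1 x5=0 x6=1
  x1=1 x2=1 x3=1 x4=0 x5=0 x6=0
  x1=1 x2=1 x3=1 x4=1 x5=0 x6=0
  x1=1 x2=1 x3=1 x4=1 x5=0 x6=1
That's 8 in total.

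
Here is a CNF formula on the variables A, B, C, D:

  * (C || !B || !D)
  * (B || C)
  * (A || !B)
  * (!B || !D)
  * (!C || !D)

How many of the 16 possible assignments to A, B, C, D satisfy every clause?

The models are:
  A=F B=F C=T D=F
  A=T B=F C=T D=F
  A=T B=T C=F D=F
  A=T B=T C=T D=F
That's 4 in total.

4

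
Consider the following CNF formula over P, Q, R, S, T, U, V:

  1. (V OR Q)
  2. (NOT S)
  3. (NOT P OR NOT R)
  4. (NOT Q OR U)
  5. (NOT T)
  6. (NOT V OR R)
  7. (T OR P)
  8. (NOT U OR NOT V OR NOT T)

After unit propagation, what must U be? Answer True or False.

True

Unit clause (NOT S) sets S = False.
Unit clause (NOT T) sets T = False.
From (T OR P) and T = False: P = True.
(NOT R OR NOT P) with P = True leaves only NOT R, so R = False.
(R OR NOT V) with R = False leaves only NOT V, so V = False.
From (V OR Q) and V = False: Q = True.
(NOT Q OR U) with Q = True leaves only U, so U = True.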